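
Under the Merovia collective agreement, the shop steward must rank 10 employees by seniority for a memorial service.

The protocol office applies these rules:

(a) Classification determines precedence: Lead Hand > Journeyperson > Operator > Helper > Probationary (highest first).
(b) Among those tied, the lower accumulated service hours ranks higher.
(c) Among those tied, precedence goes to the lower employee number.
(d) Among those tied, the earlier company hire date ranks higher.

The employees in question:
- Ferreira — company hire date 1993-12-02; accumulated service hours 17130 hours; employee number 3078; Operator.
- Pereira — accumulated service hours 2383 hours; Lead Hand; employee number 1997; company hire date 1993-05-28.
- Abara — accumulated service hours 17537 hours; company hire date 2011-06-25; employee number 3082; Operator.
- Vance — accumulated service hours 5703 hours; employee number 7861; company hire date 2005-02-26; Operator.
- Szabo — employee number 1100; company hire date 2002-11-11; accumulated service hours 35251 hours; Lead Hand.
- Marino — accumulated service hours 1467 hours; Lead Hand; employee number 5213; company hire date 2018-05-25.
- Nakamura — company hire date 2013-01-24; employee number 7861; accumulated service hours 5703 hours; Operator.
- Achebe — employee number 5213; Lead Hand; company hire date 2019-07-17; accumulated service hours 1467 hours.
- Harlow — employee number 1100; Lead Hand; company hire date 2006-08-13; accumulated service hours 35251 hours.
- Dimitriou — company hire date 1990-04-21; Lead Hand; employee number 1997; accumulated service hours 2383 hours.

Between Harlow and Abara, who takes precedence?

Harlow

By classification: Marino, Achebe, Dimitriou, Pereira, Szabo and Harlow (Lead Hand); then Vance, Nakamura, Ferreira and Abara (Operator).
Among Marino, Achebe, Dimitriou, Pereira, Szabo and Harlow, by accumulated service hours (lower first): Marino and Achebe (1467 hours) before Dimitriou and Pereira (2383 hours) before Szabo and Harlow (35251 hours).
Marino and Achebe both have employee number 5213, so the next rule applies.
Among Marino and Achebe, by company hire date (earlier first): Marino (2018-05-25) before Achebe (2019-07-17).
Dimitriou and Pereira both have employee number 1997, so the next rule applies.
Among Dimitriou and Pereira, by company hire date (earlier first): Dimitriou (1990-04-21) before Pereira (1993-05-28).
Szabo and Harlow both have employee number 1100, so the next rule applies.
Among Szabo and Harlow, by company hire date (earlier first): Szabo (2002-11-11) before Harlow (2006-08-13).
Among Vance, Nakamura, Ferreira and Abara, by accumulated service hours (lower first): Vance and Nakamura (5703 hours) before Ferreira (17130 hours) before Abara (17537 hours).
Vance and Nakamura both have employee number 7861, so the next rule applies.
Among Vance and Nakamura, by company hire date (earlier first): Vance (2005-02-26) before Nakamura (2013-01-24).
So Harlow takes precedence.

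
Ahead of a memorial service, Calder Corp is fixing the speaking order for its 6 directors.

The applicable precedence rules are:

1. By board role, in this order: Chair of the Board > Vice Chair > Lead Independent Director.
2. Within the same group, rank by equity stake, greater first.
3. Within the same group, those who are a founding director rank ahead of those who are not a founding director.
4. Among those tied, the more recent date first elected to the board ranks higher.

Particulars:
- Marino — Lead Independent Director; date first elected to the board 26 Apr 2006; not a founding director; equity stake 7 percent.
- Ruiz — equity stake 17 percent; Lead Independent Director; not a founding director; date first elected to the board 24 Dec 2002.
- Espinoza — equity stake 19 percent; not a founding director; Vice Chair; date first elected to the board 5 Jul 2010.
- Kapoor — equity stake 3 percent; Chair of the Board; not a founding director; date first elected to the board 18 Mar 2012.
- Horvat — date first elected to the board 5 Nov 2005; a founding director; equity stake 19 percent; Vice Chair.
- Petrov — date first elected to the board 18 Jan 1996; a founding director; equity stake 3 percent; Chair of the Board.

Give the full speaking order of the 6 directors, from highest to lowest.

By board role: Petrov and Kapoor (Chair of the Board); then Horvat and Espinoza (Vice Chair); then Ruiz and Marino (Lead Independent Director).
Petrov and Kapoor both have equity stake 3 percent, so the next rule applies.
Among Petrov and Kapoor, a founding director before not a founding director: Petrov (a founding director) before Kapoor (not a founding director).
Horvat and Espinoza both have equity stake 19 percent, so the next rule applies.
Among Horvat and Espinoza, a founding director before not a founding director: Horvat (a founding director) before Espinoza (not a founding director).
Among Ruiz and Marino, by equity stake (higher first): Ruiz (17 percent) before Marino (7 percent).
Full order: Petrov, Kapoor, Horvat, Espinoza, Ruiz, Marino.

Petrov, Kapoor, Horvat, Espinoza, Ruiz, Marino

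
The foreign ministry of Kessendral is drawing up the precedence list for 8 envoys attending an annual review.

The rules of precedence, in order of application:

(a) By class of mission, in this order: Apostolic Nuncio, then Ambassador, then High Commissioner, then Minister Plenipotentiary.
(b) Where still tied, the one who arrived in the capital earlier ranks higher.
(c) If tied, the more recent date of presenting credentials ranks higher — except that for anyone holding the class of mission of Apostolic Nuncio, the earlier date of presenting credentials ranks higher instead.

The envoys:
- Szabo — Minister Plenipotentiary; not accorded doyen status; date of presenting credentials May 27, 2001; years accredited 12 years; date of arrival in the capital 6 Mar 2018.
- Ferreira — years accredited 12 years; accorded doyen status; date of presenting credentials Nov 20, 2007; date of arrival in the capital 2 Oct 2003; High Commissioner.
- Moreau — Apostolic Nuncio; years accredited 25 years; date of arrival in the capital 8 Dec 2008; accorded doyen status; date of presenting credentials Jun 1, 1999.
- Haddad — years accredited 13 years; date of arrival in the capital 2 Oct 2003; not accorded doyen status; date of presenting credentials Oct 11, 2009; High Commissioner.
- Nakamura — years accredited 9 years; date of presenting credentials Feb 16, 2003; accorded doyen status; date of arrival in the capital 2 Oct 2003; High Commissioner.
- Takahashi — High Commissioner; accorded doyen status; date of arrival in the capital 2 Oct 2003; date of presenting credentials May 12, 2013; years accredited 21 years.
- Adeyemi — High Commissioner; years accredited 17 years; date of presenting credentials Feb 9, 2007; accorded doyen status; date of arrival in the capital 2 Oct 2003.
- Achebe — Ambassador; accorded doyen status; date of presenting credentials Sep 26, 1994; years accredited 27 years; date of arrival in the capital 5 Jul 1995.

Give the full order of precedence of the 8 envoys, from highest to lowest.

Moreau, Achebe, Takahashi, Haddad, Ferreira, Adeyemi, Nakamura, Szabo

By class of mission: Moreau (Apostolic Nuncio); then Achebe (Ambassador); then Takahashi, Haddad, Ferreira, Adeyemi and Nakamura (High Commissioner); then Szabo (Minister Plenipotentiary).
Takahashi, Haddad, Ferreira, Adeyemi and Nakamura all have date of arrival in the capital 2 Oct 2003, so the next rule applies.
Among Takahashi, Haddad, Ferreira, Adeyemi and Nakamura, by date of presenting credentials (later first): Takahashi (May 12, 2013) before Haddad (Oct 11, 2009) before Ferreira (Nov 20, 2007) before Adeyemi (Feb 9, 2007) before Nakamura (Feb 16, 2003).
Full order: Moreau, Achebe, Takahashi, Haddad, Ferreira, Adeyemi, Nakamura, Szabo.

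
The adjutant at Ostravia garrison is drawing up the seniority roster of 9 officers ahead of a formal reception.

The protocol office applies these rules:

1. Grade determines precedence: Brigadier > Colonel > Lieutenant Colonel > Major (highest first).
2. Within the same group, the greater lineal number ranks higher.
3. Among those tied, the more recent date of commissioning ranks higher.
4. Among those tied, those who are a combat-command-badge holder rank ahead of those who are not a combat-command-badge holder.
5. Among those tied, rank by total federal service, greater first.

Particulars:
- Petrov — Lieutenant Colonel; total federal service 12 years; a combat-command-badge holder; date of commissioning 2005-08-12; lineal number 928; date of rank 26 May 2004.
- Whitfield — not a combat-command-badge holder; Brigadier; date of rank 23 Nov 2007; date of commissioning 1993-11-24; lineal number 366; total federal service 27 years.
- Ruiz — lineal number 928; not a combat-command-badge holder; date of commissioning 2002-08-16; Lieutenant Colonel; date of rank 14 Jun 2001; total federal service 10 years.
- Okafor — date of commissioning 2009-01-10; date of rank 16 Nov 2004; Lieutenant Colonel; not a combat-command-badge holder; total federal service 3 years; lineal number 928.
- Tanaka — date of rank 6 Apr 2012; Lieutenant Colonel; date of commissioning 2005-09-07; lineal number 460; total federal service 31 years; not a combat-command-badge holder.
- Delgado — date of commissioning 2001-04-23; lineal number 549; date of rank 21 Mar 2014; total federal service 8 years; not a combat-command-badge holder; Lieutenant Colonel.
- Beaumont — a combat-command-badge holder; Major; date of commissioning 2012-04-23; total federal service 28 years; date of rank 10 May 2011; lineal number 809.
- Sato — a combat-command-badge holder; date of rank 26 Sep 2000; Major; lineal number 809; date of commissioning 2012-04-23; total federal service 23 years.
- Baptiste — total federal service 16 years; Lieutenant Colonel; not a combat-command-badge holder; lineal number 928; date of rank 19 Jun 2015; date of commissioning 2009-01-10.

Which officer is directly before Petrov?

By grade: Whitfield (Brigadier); then Baptiste, Okafor, Petrov, Ruiz, Delgado and Tanaka (Lieutenant Colonel); then Beaumont and Sato (Major).
Among Baptiste, Okafor, Petrov, Ruiz, Delgado and Tanaka, by lineal number (higher first): Baptiste, Okafor, Petrov and Ruiz (928) before Delgado (549) before Tanaka (460).
Among Baptiste, Okafor, Petrov and Ruiz, by date of commissioning (later first): Baptiste and Okafor (2009-01-10) before Petrov (2005-08-12) before Ruiz (2002-08-16).
Baptiste and Okafor are each not a combat-command-badge holder, so the next rule applies.
Among Baptiste and Okafor, by total federal service (higher first): Baptiste (16 years) before Okafor (3 years).
Beaumont and Sato both have lineal number 809, so the next rule applies.
Beaumont and Sato both have date of commissioning 2012-04-23, so the next rule applies.
Beaumont and Sato are each a combat-command-badge holder, so the next rule applies.
Among Beaumont and Sato, by total federal service (higher first): Beaumont (28 years) before Sato (23 years).
Order: Whitfield, Baptiste, Okafor, Petrov, Ruiz, Delgado, Tanaka, Beaumont, Sato.

Okafor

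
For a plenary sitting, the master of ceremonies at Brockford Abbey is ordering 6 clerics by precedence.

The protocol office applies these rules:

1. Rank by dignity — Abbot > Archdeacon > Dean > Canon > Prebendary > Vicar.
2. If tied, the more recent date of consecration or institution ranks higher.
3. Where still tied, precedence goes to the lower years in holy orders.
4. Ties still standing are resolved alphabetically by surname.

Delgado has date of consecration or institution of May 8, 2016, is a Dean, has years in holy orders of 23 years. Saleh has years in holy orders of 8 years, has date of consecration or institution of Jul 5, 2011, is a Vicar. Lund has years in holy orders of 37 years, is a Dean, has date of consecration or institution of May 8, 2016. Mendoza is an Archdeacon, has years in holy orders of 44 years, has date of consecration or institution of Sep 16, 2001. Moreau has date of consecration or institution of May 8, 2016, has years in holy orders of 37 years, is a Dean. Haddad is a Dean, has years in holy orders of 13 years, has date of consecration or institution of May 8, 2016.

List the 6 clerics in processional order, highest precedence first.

By dignity: Mendoza (Archdeacon); then Haddad, Delgado, Lund and Moreau (Dean); then Saleh (Vicar).
Haddad, Delgado, Lund and Moreau all have date of consecration or institution May 8, 2016, so the next rule applies.
Among Haddad, Delgado, Lund and Moreau, by years in holy orders (lower first): Haddad (13 years) before Delgado (23 years) before Lund and Moreau (37 years).
Among Lund and Moreau, alphabetically by surname: Lund before Moreau.
Full order: Mendoza, Haddad, Delgado, Lund, Moreau, Saleh.

Mendoza, Haddad, Delgado, Lund, Moreau, Saleh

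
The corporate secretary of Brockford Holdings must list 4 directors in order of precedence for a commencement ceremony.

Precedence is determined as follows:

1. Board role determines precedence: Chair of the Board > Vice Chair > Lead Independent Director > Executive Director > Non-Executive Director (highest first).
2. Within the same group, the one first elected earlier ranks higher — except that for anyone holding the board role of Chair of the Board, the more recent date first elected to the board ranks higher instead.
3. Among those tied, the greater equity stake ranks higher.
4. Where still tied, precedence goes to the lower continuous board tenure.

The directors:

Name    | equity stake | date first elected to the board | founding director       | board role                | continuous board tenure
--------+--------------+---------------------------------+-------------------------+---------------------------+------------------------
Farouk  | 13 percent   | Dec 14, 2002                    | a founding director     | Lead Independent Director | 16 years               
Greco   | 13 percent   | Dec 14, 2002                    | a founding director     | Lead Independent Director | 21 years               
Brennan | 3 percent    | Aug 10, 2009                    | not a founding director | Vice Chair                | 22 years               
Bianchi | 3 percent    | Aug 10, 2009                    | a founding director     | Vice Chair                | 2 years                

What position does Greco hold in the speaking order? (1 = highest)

4

By board role: Bianchi and Brennan (Vice Chair); then Farouk and Greco (Lead Independent Director).
Bianchi and Brennan both have date first elected to the board Aug 10, 2009, so the next rule applies.
Bianchi and Brennan both have equity stake 3 percent, so the next rule applies.
Among Bianchi and Brennan, by continuous board tenure (lower first): Bianchi (2 years) before Brennan (22 years).
Farouk and Greco both have date first elected to the board Dec 14, 2002, so the next rule applies.
Farouk and Greco both have equity stake 13 percent, so the next rule applies.
Among Farouk and Greco, by continuous board tenure (lower first): Farouk (16 years) before Greco (21 years).
Order: Bianchi, Brennan, Farouk, Greco. So position 4.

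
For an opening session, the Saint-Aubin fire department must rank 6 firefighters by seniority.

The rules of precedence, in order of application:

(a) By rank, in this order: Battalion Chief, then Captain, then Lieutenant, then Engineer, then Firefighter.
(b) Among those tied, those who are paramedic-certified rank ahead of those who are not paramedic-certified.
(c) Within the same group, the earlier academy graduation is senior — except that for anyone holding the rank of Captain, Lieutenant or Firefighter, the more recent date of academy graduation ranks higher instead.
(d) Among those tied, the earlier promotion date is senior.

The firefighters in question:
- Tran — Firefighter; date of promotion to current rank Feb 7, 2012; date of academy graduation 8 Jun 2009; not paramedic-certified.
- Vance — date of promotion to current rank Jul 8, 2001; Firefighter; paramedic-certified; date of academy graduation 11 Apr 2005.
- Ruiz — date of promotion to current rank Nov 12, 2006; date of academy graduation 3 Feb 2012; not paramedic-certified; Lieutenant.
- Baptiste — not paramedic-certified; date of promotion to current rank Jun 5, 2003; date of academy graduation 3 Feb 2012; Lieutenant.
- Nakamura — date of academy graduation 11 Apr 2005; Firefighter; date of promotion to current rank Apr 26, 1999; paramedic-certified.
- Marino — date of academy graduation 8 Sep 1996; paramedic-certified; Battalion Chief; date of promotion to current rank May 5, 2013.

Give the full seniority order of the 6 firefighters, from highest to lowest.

By rank: Marino (Battalion Chief); then Baptiste and Ruiz (Lieutenant); then Nakamura, Vance and Tran (Firefighter).
Baptiste and Ruiz are each not paramedic-certified, so the next rule applies.
Baptiste and Ruiz both have date of academy graduation 3 Feb 2012, so the next rule applies.
Among Baptiste and Ruiz, by date of promotion to current rank (earlier first): Baptiste (Jun 5, 2003) before Ruiz (Nov 12, 2006).
Among Nakamura, Vance and Tran, paramedic-certified before not paramedic-certified: Nakamura and Vance (paramedic-certified) before Tran (not paramedic-certified).
Nakamura and Vance both have date of academy graduation 11 Apr 2005, so the next rule applies.
Among Nakamura and Vance, by date of promotion to current rank (earlier first): Nakamura (Apr 26, 1999) before Vance (Jul 8, 2001).
Full order: Marino, Baptiste, Ruiz, Nakamura, Vance, Tran.

Marino, Baptiste, Ruiz, Nakamura, Vance, Tran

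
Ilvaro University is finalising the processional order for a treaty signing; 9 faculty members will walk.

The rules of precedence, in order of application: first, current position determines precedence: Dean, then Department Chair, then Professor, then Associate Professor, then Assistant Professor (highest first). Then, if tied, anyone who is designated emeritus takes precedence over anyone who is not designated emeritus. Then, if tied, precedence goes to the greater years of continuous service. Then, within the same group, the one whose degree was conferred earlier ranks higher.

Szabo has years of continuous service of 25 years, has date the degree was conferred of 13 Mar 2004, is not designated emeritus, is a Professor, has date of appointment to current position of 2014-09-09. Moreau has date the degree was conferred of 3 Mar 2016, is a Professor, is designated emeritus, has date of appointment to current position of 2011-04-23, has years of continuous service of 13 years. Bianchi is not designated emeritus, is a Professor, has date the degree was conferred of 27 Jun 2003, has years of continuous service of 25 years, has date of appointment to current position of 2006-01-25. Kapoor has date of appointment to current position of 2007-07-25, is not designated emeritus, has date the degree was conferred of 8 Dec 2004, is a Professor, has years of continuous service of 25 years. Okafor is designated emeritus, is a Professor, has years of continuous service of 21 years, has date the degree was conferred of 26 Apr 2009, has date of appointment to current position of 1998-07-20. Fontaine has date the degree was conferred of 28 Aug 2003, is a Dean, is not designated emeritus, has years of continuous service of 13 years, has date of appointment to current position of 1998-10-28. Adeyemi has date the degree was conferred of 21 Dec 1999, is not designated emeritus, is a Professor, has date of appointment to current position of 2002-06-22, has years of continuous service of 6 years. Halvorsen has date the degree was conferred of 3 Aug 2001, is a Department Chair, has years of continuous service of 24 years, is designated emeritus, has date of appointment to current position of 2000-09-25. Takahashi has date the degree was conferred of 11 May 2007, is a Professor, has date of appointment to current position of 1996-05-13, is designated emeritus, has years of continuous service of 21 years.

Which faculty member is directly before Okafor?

By current position: Fontaine (Dean); then Halvorsen (Department Chair); then Takahashi, Okafor, Moreau, Bianchi, Szabo, Kapoor and Adeyemi (Professor).
Among Takahashi, Okafor, Moreau, Bianchi, Szabo, Kapoor and Adeyemi, designated emeritus before not designated emeritus: Takahashi, Okafor and Moreau (designated emeritus) before Bianchi, Szabo, Kapoor and Adeyemi (not designated emeritus).
Among Takahashi, Okafor and Moreau, by years of continuous service (higher first): Takahashi and Okafor (21 years) before Moreau (13 years).
Among Takahashi and Okafor, by date the degree was conferred (earlier first): Takahashi (11 May 2007) before Okafor (26 Apr 2009).
Among Bianchi, Szabo, Kapoor and Adeyemi, by years of continuous service (higher first): Bianchi, Szabo and Kapoor (25 years) before Adeyemi (6 years).
Among Bianchi, Szabo and Kapoor, by date the degree was conferred (earlier first): Bianchi (27 Jun 2003) before Szabo (13 Mar 2004) before Kapoor (8 Dec 2004).
Order: Fontaine, Halvorsen, Takahashi, Okafor, Moreau, Bianchi, Szabo, Kapoor, Adeyemi.

Takahashi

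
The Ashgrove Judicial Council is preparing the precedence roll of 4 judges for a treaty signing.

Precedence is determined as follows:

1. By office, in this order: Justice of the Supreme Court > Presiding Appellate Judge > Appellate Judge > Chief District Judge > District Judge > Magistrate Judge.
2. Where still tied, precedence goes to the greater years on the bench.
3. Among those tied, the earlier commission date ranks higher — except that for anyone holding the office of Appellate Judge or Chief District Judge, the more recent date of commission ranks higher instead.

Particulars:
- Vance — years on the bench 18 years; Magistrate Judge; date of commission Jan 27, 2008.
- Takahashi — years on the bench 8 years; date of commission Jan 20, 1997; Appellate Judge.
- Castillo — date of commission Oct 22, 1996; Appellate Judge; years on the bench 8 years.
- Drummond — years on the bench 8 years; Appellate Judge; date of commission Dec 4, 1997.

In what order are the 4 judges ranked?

Drummond, Takahashi, Castillo, Vance

By office: Drummond, Takahashi and Castillo (Appellate Judge); then Vance (Magistrate Judge).
Drummond, Takahashi and Castillo all have years on the bench 8 years, so the next rule applies.
Among Drummond, Takahashi and Castillo, by date of commission (later first) (reversed rule for this group): Drummond (Dec 4, 1997) before Takahashi (Jan 20, 1997) before Castillo (Oct 22, 1996).
Full order: Drummond, Takahashi, Castillo, Vance.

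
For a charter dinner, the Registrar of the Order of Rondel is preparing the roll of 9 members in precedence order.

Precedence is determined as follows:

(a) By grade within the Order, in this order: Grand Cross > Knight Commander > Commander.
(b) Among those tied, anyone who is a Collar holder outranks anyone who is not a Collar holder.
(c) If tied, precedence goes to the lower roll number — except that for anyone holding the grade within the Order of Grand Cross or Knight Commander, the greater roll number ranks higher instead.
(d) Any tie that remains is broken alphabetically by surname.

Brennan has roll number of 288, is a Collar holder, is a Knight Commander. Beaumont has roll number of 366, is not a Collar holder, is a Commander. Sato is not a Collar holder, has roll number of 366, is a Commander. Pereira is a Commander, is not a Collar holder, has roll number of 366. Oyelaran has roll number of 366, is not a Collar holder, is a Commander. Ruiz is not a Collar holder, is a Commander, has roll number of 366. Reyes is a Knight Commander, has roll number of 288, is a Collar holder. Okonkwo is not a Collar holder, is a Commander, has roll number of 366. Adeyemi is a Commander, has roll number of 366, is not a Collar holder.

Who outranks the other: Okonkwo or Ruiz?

By grade within the Order: Brennan and Reyes (Knight Commander); then Adeyemi, Beaumont, Okonkwo, Oyelaran, Pereira, Ruiz and Sato (Commander).
Brennan and Reyes are each a Collar holder, so the next rule applies.
Brennan and Reyes both have roll number 288, so the next rule applies.
Among Brennan and Reyes, alphabetically by surname: Brennan before Reyes.
Adeyemi, Beaumont, Okonkwo, Oyelaran, Pereira, Ruiz and Sato are each not a Collar holder, so the next rule applies.
Adeyemi, Beaumont, Okonkwo, Oyelaran, Pereira, Ruiz and Sato all have roll number 366, so the next rule applies.
Among Adeyemi, Beaumont, Okonkwo, Oyelaran, Pereira, Ruiz and Sato, alphabetically by surname: Adeyemi before Beaumont before Okonkwo before Oyelaran before Pereira before Ruiz before Sato.
So Okonkwo takes precedence.

Okonkwo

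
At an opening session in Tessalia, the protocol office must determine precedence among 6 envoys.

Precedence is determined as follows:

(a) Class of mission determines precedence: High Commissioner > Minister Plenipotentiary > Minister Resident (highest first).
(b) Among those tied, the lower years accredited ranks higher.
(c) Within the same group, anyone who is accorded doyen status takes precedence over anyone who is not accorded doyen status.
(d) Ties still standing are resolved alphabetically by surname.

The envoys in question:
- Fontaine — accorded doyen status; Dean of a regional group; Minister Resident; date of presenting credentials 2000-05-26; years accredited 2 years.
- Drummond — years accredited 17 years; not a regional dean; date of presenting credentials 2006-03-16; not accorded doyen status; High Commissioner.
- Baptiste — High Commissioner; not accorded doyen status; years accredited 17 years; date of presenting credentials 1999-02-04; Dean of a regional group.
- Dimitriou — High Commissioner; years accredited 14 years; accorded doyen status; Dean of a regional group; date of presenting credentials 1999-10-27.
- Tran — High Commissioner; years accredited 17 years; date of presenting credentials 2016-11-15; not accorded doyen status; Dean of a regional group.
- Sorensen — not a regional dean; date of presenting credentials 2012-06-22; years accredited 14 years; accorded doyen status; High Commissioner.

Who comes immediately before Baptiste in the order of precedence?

By class of mission: Dimitriou, Sorensen, Baptiste, Drummond and Tran (High Commissioner); then Fontaine (Minister Resident).
Among Dimitriou, Sorensen, Baptiste, Drummond and Tran, by years accredited (lower first): Dimitriou and Sorensen (14 years) before Baptiste, Drummond and Tran (17 years).
Dimitriou and Sorensen are each accorded doyen status, so the next rule applies.
Among Dimitriou and Sorensen, alphabetically by surname: Dimitriou before Sorensen.
Baptiste, Drummond and Tran are each not accorded doyen status, so the next rule applies.
Among Baptiste, Drummond and Tran, alphabetically by surname: Baptiste before Drummond before Tran.
Order: Dimitriou, Sorensen, Baptiste, Drummond, Tran, Fontaine.

Sorensen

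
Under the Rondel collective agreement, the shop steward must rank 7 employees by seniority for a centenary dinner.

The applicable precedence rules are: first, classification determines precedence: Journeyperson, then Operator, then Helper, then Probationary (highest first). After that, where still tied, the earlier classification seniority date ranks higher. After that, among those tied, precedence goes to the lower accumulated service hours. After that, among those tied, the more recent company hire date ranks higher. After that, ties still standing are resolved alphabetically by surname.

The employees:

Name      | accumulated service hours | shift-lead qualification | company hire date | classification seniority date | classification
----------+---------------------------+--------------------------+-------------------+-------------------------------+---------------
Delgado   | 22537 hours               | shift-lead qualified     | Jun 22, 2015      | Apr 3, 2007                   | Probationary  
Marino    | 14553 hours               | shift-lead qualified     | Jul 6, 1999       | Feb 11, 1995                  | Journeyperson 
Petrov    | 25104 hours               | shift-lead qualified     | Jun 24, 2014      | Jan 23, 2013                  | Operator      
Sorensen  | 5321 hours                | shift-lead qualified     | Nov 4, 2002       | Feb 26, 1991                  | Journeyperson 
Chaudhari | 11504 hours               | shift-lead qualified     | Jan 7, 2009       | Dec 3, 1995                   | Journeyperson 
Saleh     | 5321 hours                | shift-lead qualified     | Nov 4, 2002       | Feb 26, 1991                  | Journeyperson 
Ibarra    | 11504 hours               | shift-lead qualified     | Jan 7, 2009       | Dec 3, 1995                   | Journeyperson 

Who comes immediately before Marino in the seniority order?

By classification: Saleh, Sorensen, Marino, Chaudhari and Ibarra (Journeyperson); then Petrov (Operator); then Delgado (Probationary).
Among Saleh, Sorensen, Marino, Chaudhari and Ibarra, by classification seniority date (earlier first): Saleh and Sorensen (Feb 26, 1991) before Marino (Feb 11, 1995) before Chaudhari and Ibarra (Dec 3, 1995).
Saleh and Sorensen both have accumulated service hours 5321 hours, so the next rule applies.
Saleh and Sorensen both have company hire date Nov 4, 2002, so the next rule applies.
Among Saleh and Sorensen, alphabetically by surname: Saleh before Sorensen.
Chaudhari and Ibarra both have accumulated service hours 11504 hours, so the next rule applies.
Chaudhari and Ibarra both have company hire date Jan 7, 2009, so the next rule applies.
Among Chaudhari and Ibarra, alphabetically by surname: Chaudhari before Ibarra.
Order: Saleh, Sorensen, Marino, Chaudhari, Ibarra, Petrov, Delgado.

Sorensen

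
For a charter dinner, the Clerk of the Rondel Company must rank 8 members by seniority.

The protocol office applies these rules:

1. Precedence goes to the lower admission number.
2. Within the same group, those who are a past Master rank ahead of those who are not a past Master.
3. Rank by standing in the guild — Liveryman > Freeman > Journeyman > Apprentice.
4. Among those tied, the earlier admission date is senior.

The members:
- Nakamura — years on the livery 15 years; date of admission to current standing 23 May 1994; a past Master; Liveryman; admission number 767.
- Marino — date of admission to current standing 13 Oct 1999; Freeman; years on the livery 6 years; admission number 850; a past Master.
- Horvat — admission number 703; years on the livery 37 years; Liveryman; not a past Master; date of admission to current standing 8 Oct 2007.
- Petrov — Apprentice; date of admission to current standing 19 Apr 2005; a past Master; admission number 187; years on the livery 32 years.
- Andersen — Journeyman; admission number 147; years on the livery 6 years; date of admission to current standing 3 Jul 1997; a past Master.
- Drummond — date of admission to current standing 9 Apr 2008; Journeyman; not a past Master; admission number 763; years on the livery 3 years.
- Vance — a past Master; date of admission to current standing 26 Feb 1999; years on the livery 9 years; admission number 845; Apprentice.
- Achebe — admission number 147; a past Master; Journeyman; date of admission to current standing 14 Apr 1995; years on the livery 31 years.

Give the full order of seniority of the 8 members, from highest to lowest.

Achebe, Andersen, Petrov, Horvat, Drummond, Nakamura, Vance, Marino

By admission number (lower first): Achebe and Andersen (both 147); then Petrov (187); then Horvat (703); then Drummond (763); then Nakamura (767); then Vance (845); then Marino (850).
Achebe and Andersen are each a past Master, so the next rule applies.
Achebe and Andersen are each Journeyman, so the next rule applies.
Among Achebe and Andersen, by date of admission to current standing (earlier first): Achebe (14 Apr 1995) before Andersen (3 Jul 1997).
Full order: Achebe, Andersen, Petrov, Horvat, Drummond, Nakamura, Vance, Marino.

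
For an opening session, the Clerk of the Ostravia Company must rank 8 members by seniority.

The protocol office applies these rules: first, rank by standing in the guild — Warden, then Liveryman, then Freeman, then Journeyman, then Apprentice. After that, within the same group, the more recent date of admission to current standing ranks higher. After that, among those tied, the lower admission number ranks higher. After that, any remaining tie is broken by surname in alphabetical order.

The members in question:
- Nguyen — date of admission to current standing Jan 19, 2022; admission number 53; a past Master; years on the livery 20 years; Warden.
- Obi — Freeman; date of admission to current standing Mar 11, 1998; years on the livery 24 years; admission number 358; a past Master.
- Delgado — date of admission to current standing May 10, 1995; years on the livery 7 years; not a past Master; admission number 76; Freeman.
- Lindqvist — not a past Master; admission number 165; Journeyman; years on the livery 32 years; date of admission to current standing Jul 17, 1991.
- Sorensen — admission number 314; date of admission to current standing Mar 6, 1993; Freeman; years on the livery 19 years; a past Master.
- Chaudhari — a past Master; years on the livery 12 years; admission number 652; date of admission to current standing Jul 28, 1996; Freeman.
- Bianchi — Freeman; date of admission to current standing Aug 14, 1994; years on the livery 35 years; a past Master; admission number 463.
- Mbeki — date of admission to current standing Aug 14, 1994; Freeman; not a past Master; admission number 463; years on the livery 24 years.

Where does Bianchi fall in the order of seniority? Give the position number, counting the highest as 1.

5

By standing in the guild: Nguyen (Warden); then Obi, Chaudhari, Delgado, Bianchi, Mbeki and Sorensen (Freeman); then Lindqvist (Journeyman).
Among Obi, Chaudhari, Delgado, Bianchi, Mbeki and Sorensen, by date of admission to current standing (later first): Obi (Mar 11, 1998) before Chaudhari (Jul 28, 1996) before Delgado (May 10, 1995) before Bianchi and Mbeki (Aug 14, 1994) before Sorensen (Mar 6, 1993).
Bianchi and Mbeki both have admission number 463, so the next rule applies.
Among Bianchi and Mbeki, alphabetically by surname: Bianchi before Mbeki.
Order: Nguyen, Obi, Chaudhari, Delgado, Bianchi, Mbeki, Sorensen, Lindqvist. So position 5.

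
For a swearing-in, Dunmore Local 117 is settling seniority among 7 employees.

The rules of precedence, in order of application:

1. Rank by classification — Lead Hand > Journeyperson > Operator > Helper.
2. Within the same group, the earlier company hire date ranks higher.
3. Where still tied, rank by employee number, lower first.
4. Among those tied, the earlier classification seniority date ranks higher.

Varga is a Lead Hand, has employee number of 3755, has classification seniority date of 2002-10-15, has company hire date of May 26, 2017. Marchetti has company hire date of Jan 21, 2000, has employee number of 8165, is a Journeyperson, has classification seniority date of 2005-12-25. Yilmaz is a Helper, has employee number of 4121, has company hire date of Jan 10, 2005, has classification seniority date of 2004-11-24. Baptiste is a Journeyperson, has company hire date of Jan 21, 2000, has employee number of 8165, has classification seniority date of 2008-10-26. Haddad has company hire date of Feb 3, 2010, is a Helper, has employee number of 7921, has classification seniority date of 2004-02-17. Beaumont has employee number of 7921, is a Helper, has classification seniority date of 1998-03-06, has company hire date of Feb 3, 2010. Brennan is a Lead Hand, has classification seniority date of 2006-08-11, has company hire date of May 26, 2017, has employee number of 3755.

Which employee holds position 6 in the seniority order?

Beaumont

By classification: Varga and Brennan (Lead Hand); then Marchetti and Baptiste (Journeyperson); then Yilmaz, Beaumont and Haddad (Helper).
Varga and Brennan both have company hire date May 26, 2017, so the next rule applies.
Varga and Brennan both have employee number 3755, so the next rule applies.
Among Varga and Brennan, by classification seniority date (earlier first): Varga (2002-10-15) before Brennan (2006-08-11).
Marchetti and Baptiste both have company hire date Jan 21, 2000, so the next rule applies.
Marchetti and Baptiste both have employee number 8165, so the next rule applies.
Among Marchetti and Baptiste, by classification seniority date (earlier first): Marchetti (2005-12-25) before Baptiste (2008-10-26).
Among Yilmaz, Beaumont and Haddad, by company hire date (earlier first): Yilmaz (Jan 10, 2005) before Beaumont and Haddad (Feb 3, 2010).
Beaumont and Haddad both have employee number 7921, so the next rule applies.
Among Beaumont and Haddad, by classification seniority date (earlier first): Beaumont (1998-03-06) before Haddad (2004-02-17).
Order: Varga, Brennan, Marchetti, Baptiste, Yilmaz, Beaumont, Haddad.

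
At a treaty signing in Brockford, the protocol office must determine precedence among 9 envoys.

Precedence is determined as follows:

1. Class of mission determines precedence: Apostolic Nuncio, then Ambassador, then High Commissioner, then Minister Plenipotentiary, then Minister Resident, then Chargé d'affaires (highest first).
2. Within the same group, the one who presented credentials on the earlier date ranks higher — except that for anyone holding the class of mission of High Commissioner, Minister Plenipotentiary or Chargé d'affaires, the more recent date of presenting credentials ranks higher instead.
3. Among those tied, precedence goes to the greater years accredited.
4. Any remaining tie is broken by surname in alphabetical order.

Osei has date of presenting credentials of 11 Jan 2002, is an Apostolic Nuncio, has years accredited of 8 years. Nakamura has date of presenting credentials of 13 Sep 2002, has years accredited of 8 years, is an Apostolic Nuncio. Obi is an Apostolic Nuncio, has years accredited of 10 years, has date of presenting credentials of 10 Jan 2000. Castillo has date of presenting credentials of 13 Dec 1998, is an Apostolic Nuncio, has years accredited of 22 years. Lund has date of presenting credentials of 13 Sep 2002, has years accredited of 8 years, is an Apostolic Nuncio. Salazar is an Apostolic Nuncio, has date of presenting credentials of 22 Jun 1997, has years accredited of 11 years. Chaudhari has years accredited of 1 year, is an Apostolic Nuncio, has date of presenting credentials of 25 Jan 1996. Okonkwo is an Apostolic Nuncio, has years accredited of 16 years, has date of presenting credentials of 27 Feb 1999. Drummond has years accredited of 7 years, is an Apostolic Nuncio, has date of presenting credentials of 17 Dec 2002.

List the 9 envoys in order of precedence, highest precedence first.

By class of mission: Chaudhari, Salazar, Castillo, Okonkwo, Obi, Osei, Lund, Nakamura and Drummond (Apostolic Nuncio).
Among Chaudhari, Salazar, Castillo, Okonkwo, Obi, Osei, Lund, Nakamura and Drummond, by date of presenting credentials (earlier first): Chaudhari (25 Jan 1996) before Salazar (22 Jun 1997) before Castillo (13 Dec 1998) before Okonkwo (27 Feb 1999) before Obi (10 Jan 2000) before Osei (11 Jan 2002) before Lund and Nakamura (13 Sep 2002) before Drummond (17 Dec 2002).
Lund and Nakamura both have years accredited 8 years, so the next rule applies.
Among Lund and Nakamura, alphabetically by surname: Lund before Nakamura.
Full order: Chaudhari, Salazar, Castillo, Okonkwo, Obi, Osei, Lund, Nakamura, Drummond.

Chaudhari, Salazar, Castillo, Okonkwo, Obi, Osei, Lund, Nakamura, Drummond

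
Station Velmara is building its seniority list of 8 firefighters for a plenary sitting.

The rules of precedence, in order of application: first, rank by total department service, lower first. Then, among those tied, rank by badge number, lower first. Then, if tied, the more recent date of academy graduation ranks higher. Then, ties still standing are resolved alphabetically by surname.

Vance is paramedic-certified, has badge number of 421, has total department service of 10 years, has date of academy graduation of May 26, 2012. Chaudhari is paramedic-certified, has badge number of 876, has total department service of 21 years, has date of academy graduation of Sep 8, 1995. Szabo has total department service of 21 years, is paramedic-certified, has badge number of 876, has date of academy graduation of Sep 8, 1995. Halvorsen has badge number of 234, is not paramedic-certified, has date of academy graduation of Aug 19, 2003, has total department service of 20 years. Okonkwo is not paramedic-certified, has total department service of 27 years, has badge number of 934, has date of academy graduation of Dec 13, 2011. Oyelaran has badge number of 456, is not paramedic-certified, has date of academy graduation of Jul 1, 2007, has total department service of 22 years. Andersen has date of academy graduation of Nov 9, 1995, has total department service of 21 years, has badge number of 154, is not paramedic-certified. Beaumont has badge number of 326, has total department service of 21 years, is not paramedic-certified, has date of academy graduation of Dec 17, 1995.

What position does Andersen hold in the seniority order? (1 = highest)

By total department service (lower first): Vance (10 years); then Halvorsen (20 years); then Andersen, Beaumont, Chaudhari and Szabo (each 21 years); then Oyelaran (22 years); then Okonkwo (27 years).
Among Andersen, Beaumont, Chaudhari and Szabo, by badge number (lower first): Andersen (154) before Beaumont (326) before Chaudhari and Szabo (876).
Chaudhari and Szabo both have date of academy graduation Sep 8, 1995, so the next rule applies.
Among Chaudhari and Szabo, alphabetically by surname: Chaudhari before Szabo.
Order: Vance, Halvorsen, Andersen, Beaumont, Chaudhari, Szabo, Oyelaran, Okonkwo. So position 3.

3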